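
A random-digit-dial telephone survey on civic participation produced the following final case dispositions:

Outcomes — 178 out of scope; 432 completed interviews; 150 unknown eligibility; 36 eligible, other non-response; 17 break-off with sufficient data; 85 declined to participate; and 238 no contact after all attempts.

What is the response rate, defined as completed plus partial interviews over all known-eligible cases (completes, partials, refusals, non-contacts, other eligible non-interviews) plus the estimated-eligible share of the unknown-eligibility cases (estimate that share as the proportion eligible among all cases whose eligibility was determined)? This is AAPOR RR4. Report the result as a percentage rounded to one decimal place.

48.2%

Num → 432 + 17 = 449
Known eligible → 432 + 17 + 85 + 238 + 36 = 808
e = 808 / (808 + 178) = 808 / 986 = 0.8195
Estimated eligible among unknowns → 0.8195 × 150 = 122.92
Denominator → 808 + 122.92 = 930.92
RR4 = 449 / 930.92 = 0.4823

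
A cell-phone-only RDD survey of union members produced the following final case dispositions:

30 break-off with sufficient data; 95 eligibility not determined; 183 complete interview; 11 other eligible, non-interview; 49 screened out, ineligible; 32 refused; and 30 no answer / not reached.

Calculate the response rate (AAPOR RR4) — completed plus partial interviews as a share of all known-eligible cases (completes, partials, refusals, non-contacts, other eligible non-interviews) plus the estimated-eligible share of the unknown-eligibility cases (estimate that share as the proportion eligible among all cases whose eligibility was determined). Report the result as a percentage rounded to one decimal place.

Numerator → 183 + 30 = 213
Known eligible → 183 + 30 + 32 + 30 + 11 = 286
e = 286 / (286 + 49) = 286 / 335 = 0.8537
Estimated eligible among unknowns → 0.8537 × 95 = 81.10
Denominator → 286 + 81.10 = 367.10
RR4 = 213 / 367.10 = 0.5802

58.0%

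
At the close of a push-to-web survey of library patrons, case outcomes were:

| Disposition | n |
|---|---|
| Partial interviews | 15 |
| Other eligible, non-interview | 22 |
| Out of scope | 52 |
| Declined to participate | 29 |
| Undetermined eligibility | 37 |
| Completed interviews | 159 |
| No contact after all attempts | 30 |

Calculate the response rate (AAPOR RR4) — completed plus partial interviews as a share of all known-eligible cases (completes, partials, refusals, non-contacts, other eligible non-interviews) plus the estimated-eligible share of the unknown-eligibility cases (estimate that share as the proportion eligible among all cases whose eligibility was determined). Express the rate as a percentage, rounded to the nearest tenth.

Top = 159 + 15 = 174
Determined eligible = 159 + 15 + 29 + 30 + 22 = 255
e = 255 / (255 + 52) = 255 / 307 = 0.8306
Estimated eligible among unknowns = 0.8306 × 37 = 30.73
Base = 255 + 30.73 = 285.73
RR4 = 174 / 285.73 = 0.6090

60.9%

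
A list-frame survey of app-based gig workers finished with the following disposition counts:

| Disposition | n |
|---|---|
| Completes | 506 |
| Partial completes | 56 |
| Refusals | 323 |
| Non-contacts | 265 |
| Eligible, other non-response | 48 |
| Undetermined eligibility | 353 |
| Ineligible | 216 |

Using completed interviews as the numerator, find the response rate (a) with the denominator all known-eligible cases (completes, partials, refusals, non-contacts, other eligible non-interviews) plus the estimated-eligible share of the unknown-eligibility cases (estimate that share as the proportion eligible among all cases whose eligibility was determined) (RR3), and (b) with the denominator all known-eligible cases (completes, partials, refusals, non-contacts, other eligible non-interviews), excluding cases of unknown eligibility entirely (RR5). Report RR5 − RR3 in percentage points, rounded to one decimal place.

Numerator = 506
Determined eligible = 506 + 56 + 323 + 265 + 48 = 1198
e = 1198 / (1198 + 216) = 1198 / 1414 = 0.8472
Eligible share of unknowns = 0.8472 × 353 = 299.06
Base = 1198 + 299.06 = 1497.06
RR3 = 506 / 1497.06 = 0.3380
Base = 506 + 56 + 323 + 265 + 48 = 1198
RR5 = 506 / 1198 = 0.4224
Difference = 42.24 − 33.80 = 8.44 percentage points

8.4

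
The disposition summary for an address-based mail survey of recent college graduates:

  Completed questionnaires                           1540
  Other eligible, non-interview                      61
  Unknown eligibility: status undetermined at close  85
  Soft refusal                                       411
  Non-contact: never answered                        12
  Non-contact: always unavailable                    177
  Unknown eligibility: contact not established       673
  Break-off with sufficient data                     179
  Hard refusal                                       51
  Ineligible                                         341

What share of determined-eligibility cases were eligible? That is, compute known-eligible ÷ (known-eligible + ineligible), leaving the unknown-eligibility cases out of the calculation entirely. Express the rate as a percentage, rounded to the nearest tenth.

Refusals = 51 + 411 = 462
Never reached = 12 + 177 = 189
Unknown if eligible = 673 + 85 = 758
Known eligible = 1540 + 179 + 462 + 189 + 61 = 2431
e = 2431 / (2431 + 341) = 2431 / 2772 = 0.8770

87.7%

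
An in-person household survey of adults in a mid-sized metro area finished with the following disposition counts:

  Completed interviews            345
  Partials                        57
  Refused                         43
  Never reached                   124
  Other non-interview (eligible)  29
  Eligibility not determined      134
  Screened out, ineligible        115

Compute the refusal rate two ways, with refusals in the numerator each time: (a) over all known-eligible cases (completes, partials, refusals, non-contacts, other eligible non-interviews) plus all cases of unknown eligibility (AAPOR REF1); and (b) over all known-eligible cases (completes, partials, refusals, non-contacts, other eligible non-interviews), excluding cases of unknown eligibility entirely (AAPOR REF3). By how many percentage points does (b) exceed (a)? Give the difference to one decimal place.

Numerator → 43
Denom → 345 + 57 + 43 + 124 + 29 + 134 = 732
REF1 = 43 / 732 = 0.0587
Denom → 345 + 57 + 43 + 124 + 29 = 598
REF3 = 43 / 598 = 0.0719
Difference = 7.19 − 5.87 = 1.32 percentage points

1.3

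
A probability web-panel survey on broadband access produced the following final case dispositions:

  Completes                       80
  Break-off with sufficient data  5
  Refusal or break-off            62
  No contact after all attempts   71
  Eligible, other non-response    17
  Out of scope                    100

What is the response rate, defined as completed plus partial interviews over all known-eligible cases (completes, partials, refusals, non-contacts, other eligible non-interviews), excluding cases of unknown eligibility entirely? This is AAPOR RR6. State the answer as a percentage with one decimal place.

Num = 80 + 5 = 85
Denominator = 80 + 5 + 62 + 71 + 17 = 235
RR6 = 85 / 235 = 0.3617

36.2%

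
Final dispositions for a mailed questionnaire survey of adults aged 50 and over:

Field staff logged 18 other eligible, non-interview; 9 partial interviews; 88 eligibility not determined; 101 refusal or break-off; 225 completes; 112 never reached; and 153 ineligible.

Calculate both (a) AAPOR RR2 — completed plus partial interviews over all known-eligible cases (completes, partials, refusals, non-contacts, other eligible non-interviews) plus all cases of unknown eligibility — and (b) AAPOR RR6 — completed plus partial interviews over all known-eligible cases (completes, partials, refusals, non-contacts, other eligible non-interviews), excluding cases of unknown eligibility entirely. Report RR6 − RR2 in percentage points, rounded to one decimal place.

8.0

Top: 225 + 9 = 234
Base: 225 + 9 + 101 + 112 + 18 + 88 = 553
RR2 = 234 / 553 = 0.4231
Base: 225 + 9 + 101 + 112 + 18 = 465
RR6 = 234 / 465 = 0.5032
Difference = 50.32 − 42.31 = 8.01 percentage points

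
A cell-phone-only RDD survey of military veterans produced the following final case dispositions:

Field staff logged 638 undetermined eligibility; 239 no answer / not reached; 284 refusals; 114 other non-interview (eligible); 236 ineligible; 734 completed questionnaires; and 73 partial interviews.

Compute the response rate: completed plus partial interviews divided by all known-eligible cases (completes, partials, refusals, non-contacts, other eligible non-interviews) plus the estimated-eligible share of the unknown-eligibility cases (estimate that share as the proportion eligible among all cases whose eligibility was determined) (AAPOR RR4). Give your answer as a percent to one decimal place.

Top = 734 + 73 = 807
Eligible (known) = 734 + 73 + 284 + 239 + 114 = 1444
e = 1444 / (1444 + 236) = 1444 / 1680 = 0.8595
e × U = 0.8595 × 638 = 548.36
Denominator = 1444 + 548.36 = 1992.36
RR4 = 807 / 1992.36 = 0.4050

40.5%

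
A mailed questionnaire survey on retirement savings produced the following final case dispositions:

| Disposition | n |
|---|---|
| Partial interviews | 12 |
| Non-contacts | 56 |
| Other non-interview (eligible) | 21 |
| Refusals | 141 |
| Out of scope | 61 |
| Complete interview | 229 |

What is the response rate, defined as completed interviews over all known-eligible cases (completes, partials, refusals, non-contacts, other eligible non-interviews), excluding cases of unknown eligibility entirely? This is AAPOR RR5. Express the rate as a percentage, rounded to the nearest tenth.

49.9%

Numerator → 229
Denominator → 229 + 12 + 141 + 56 + 21 = 459
RR5 = 229 / 459 = 0.4989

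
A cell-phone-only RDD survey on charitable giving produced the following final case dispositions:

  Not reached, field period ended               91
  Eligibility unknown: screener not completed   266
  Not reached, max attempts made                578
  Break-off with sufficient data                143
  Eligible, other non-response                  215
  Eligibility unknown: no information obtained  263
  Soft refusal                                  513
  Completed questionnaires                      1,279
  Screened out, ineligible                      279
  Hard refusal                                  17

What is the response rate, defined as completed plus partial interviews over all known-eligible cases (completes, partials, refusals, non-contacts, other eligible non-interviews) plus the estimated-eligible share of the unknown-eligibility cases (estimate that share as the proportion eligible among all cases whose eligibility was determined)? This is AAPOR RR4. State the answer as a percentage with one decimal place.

42.9%

Declined to participate = 17 + 513 = 530
No contact after all attempts = 91 + 578 = 669
Undetermined eligibility = 266 + 263 = 529
Numerator: 1279 + 143 = 1422
Known eligible: 1279 + 143 + 530 + 669 + 215 = 2836
e = 2836 / (2836 + 279) = 2836 / 3115 = 0.9104
Estimated eligible among unknowns: 0.9104 × 529 = 481.60
Denom: 2836 + 481.60 = 3317.60
RR4 = 1422 / 3317.60 = 0.4286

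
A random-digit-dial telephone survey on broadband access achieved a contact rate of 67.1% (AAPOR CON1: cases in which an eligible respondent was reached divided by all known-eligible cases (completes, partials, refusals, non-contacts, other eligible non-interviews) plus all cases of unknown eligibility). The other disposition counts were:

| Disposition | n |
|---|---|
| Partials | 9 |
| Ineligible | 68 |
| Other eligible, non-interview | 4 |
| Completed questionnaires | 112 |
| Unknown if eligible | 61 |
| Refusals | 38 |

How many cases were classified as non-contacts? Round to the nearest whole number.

19

Top = 112 + 9 + 38 + 4 = 163
CON1 = 163 / D = 0.671
D = 163 / 0.671 = 242.9
Remaining denominator categories sum to 224
non-contacts = 242.9 − 224 ≈ 19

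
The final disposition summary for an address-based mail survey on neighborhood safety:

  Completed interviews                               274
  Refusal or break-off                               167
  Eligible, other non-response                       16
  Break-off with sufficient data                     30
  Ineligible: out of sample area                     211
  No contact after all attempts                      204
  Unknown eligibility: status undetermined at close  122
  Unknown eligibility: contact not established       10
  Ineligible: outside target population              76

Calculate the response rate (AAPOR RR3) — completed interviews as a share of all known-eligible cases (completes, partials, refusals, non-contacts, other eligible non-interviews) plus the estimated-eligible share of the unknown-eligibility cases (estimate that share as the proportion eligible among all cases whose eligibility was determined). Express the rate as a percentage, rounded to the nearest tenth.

Unknown eligibility = 10 + 122 = 132
Out of scope = 76 + 211 = 287
Numerator = 274
Determined eligible = 274 + 30 + 167 + 204 + 16 = 691
e = 691 / (691 + 287) = 691 / 978 = 0.7065
Estimated eligible among unknowns = 0.7065 × 132 = 93.26
Denominator = 691 + 93.26 = 784.26
RR3 = 274 / 784.26 = 0.3494

34.9%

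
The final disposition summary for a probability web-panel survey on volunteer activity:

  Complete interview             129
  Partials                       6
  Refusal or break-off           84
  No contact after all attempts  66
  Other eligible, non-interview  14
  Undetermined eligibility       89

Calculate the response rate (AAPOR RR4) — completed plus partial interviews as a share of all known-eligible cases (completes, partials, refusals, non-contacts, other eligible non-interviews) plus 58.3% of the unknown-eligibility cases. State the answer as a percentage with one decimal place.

Numerator = 129 + 6 = 135
Known eligible = 129 + 6 + 84 + 66 + 14 = 299
Estimated eligible among unknowns = 0.5830 × 89 = 51.89
Denominator = 299 + 51.89 = 350.89
RR4 = 135 / 350.89 = 0.3847

38.5%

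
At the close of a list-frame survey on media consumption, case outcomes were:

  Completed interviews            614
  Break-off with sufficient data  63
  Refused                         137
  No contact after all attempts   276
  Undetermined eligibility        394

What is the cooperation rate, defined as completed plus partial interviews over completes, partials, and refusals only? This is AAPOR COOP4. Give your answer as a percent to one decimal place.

83.2%

Num: 614 + 63 = 677
Denominator: 614 + 63 + 137 = 814
COOP4 = 677 / 814 = 0.8317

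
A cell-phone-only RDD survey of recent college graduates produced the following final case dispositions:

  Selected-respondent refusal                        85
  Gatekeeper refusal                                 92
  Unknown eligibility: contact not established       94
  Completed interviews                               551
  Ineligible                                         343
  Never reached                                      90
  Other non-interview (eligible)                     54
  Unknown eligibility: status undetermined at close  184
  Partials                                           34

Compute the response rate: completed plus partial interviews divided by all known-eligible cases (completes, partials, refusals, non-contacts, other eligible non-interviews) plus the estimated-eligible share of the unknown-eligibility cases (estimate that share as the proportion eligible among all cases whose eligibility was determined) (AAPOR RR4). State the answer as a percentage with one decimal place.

52.8%

Refused = 92 + 85 = 177
Unknown if eligible = 94 + 184 = 278
Numerator = 551 + 34 = 585
Known eligible = 551 + 34 + 177 + 90 + 54 = 906
e = 906 / (906 + 343) = 906 / 1249 = 0.7254
Eligible share of unknowns = 0.7254 × 278 = 201.66
Denominator = 906 + 201.66 = 1107.66
RR4 = 585 / 1107.66 = 0.5281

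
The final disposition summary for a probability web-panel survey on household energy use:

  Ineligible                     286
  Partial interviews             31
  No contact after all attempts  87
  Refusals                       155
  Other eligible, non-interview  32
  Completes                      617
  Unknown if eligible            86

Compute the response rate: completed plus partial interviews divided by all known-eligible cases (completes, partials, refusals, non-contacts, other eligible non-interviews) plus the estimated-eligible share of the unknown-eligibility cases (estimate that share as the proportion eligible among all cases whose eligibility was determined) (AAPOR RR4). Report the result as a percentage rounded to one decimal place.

65.6%

Top → 617 + 31 = 648
Determined eligible → 617 + 31 + 155 + 87 + 32 = 922
e = 922 / (922 + 286) = 922 / 1208 = 0.7632
Eligible share of unknowns → 0.7632 × 86 = 65.64
Base → 922 + 65.64 = 987.64
RR4 = 648 / 987.64 = 0.6561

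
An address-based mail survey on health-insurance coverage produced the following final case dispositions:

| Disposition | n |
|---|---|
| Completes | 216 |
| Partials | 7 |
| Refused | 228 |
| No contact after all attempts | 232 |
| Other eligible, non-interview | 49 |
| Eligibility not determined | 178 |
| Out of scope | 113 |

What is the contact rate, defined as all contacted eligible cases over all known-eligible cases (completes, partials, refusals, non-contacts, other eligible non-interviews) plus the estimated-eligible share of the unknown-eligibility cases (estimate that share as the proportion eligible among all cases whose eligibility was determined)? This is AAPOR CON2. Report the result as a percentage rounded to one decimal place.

Num → 216 + 7 + 228 + 49 = 500
Eligible (known) → 216 + 7 + 228 + 232 + 49 = 732
e = 732 / (732 + 113) = 732 / 845 = 0.8663
Estimated eligible among unknowns → 0.8663 × 178 = 154.20
Base → 732 + 154.20 = 886.20
CON2 = 500 / 886.20 = 0.5642

56.4%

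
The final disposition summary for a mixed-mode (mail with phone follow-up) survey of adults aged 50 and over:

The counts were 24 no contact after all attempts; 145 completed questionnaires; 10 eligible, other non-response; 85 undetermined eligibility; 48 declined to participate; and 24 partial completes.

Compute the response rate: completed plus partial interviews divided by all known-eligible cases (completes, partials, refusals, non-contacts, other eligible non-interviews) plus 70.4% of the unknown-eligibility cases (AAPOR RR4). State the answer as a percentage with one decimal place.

54.4%

Top: 145 + 24 = 169
Eligible (known): 145 + 24 + 48 + 24 + 10 = 251
e × U: 0.7040 × 85 = 59.84
Denominator: 251 + 59.84 = 310.84
RR4 = 169 / 310.84 = 0.5437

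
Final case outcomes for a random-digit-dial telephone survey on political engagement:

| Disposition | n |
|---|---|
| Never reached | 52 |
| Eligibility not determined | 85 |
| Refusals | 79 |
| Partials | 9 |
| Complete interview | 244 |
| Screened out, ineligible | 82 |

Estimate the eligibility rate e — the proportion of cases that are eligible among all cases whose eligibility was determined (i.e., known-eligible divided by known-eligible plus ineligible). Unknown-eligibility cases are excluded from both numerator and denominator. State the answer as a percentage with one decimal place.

82.4%

Known eligible: 244 + 9 + 79 + 52 = 384
e = 384 / (384 + 82) = 384 / 466 = 0.8240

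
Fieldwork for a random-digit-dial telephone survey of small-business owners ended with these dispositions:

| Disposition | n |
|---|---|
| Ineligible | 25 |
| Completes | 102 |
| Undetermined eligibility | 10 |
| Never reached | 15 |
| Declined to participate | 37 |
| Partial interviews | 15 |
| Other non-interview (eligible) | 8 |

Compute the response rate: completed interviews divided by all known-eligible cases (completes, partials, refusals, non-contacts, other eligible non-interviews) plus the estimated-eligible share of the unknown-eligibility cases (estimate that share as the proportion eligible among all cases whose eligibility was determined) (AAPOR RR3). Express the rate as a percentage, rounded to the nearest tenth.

54.9%

Numerator = 102
Eligible (known) = 102 + 15 + 37 + 15 + 8 = 177
e = 177 / (177 + 25) = 177 / 202 = 0.8762
Estimated eligible among unknowns = 0.8762 × 10 = 8.76
Denominator = 177 + 8.76 = 185.76
RR3 = 102 / 185.76 = 0.5491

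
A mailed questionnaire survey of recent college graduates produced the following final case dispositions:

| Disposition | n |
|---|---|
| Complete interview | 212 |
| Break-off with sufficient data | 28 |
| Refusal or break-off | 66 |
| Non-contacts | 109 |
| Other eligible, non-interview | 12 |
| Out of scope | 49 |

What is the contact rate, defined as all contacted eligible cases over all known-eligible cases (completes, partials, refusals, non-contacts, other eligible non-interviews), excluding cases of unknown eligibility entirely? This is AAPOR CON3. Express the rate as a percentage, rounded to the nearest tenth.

74.5%

Top: 212 + 28 + 66 + 12 = 318
Denom: 212 + 28 + 66 + 109 + 12 = 427
CON3 = 318 / 427 = 0.7447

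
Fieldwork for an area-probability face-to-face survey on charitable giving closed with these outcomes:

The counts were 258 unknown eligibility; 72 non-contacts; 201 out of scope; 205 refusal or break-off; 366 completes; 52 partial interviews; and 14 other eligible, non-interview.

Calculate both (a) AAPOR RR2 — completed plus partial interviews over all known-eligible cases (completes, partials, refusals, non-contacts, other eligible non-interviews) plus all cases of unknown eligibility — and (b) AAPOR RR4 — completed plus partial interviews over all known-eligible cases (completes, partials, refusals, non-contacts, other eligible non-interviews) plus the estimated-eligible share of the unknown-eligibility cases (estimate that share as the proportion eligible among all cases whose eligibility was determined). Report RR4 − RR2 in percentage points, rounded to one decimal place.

2.7

Numerator = 366 + 52 = 418
Denom = 366 + 52 + 205 + 72 + 14 + 258 = 967
RR2 = 418 / 967 = 0.4323
Known eligible = 366 + 52 + 205 + 72 + 14 = 709
e = 709 / (709 + 201) = 709 / 910 = 0.7791
Estimated eligible among unknowns = 0.7791 × 258 = 201.01
Denom = 709 + 201.01 = 910.01
RR4 = 418 / 910.01 = 0.4593
Difference = 45.93 − 43.23 = 2.70 percentage points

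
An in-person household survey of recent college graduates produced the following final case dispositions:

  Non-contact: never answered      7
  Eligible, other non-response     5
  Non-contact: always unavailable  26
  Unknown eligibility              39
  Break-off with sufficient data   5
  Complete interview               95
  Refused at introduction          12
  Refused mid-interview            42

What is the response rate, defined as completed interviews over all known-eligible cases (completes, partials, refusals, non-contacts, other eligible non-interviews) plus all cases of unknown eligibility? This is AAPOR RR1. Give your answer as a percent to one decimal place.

Declined to participate = 12 + 42 = 54
No answer / not reached = 7 + 26 = 33
Num: 95
Base: 95 + 5 + 54 + 33 + 5 + 39 = 231
RR1 = 95 / 231 = 0.4113

41.1%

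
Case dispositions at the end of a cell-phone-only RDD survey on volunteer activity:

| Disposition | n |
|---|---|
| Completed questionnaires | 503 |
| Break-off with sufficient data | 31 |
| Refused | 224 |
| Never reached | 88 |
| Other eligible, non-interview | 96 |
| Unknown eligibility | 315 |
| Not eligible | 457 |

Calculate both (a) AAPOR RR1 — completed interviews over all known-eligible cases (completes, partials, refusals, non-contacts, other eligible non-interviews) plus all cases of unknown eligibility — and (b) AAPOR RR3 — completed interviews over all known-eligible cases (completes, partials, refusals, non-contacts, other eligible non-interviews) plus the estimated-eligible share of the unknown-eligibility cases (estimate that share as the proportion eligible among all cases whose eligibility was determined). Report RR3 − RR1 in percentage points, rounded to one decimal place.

3.6

Numerator: 503
Denominator: 503 + 31 + 224 + 88 + 96 + 315 = 1257
RR1 = 503 / 1257 = 0.4002
Eligible (known): 503 + 31 + 224 + 88 + 96 = 942
e = 942 / (942 + 457) = 942 / 1399 = 0.6733
Estimated eligible among unknowns: 0.6733 × 315 = 212.09
Denominator: 942 + 212.09 = 1154.09
RR3 = 503 / 1154.09 = 0.4358
Difference = 43.58 − 40.02 = 3.56 percentage points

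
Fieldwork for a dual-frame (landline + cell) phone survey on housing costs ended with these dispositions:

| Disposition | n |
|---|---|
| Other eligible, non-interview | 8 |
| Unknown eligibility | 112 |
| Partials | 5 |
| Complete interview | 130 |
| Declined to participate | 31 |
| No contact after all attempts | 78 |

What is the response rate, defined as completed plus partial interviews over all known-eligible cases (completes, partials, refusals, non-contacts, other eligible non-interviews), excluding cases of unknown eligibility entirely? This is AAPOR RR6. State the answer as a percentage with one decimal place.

53.6%

Top = 130 + 5 = 135
Denom = 130 + 5 + 31 + 78 + 8 = 252
RR6 = 135 / 252 = 0.5357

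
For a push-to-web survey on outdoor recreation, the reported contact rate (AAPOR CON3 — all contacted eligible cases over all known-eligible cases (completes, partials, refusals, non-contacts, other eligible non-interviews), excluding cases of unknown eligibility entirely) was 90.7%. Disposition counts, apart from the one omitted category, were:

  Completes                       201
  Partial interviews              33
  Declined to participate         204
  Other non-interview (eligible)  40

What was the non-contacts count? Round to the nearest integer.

49

Numerator → 201 + 33 + 204 + 40 = 478
CON3 = 478 / D = 0.907
D = 478 / 0.907 = 527.0
Other denominator terms total 478
non-contacts = 527.0 − 478 ≈ 49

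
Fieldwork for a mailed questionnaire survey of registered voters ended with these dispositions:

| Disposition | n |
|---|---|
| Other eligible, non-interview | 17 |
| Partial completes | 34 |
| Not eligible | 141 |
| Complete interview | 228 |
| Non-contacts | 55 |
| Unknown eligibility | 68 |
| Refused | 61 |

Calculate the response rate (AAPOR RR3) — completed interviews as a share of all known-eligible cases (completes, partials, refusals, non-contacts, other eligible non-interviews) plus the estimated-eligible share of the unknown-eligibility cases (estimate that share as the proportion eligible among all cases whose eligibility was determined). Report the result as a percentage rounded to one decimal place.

Numerator: 228
Eligible (known): 228 + 34 + 61 + 55 + 17 = 395
e = 395 / (395 + 141) = 395 / 536 = 0.7369
Estimated eligible among unknowns: 0.7369 × 68 = 50.11
Denominator: 395 + 50.11 = 445.11
RR3 = 228 / 445.11 = 0.5122

51.2%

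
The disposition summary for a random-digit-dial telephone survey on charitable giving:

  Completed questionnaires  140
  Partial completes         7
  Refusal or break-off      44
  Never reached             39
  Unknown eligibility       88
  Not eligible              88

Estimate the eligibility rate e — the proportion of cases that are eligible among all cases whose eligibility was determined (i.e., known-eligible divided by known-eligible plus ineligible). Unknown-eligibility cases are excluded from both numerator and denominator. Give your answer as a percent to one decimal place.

72.3%

Known eligible = 140 + 7 + 44 + 39 = 230
e = 230 / (230 + 88) = 230 / 318 = 0.7233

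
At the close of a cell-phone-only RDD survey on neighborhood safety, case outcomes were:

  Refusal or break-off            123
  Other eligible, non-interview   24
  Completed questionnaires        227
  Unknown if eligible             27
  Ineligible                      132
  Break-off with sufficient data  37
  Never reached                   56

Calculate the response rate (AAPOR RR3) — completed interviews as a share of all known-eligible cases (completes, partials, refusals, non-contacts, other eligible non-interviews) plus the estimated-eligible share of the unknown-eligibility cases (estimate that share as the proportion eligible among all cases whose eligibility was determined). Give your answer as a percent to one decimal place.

Numerator = 227
Eligible (known) = 227 + 37 + 123 + 56 + 24 = 467
e = 467 / (467 + 132) = 467 / 599 = 0.7796
e × U = 0.7796 × 27 = 21.05
Base = 467 + 21.05 = 488.05
RR3 = 227 / 488.05 = 0.4651

46.5%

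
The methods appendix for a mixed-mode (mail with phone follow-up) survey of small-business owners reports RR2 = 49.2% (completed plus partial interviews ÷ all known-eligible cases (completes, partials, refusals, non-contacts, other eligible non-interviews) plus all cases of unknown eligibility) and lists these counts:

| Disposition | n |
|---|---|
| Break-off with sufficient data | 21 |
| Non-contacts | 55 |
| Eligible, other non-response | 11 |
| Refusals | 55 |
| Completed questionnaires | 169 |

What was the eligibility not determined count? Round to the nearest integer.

75

Num: 169 + 21 = 190
RR2 = 190 / D = 0.492
D = 190 / 0.492 = 386.2
Remaining denominator categories sum to 311
eligibility not determined = 386.2 − 311 ≈ 75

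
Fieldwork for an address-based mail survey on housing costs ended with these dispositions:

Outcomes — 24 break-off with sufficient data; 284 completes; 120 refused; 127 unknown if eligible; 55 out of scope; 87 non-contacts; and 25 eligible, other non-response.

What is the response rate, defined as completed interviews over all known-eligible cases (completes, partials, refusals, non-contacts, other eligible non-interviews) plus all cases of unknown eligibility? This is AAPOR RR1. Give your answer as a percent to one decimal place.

Top: 284
Denominator: 284 + 24 + 120 + 87 + 25 + 127 = 667
RR1 = 284 / 667 = 0.4258

42.6%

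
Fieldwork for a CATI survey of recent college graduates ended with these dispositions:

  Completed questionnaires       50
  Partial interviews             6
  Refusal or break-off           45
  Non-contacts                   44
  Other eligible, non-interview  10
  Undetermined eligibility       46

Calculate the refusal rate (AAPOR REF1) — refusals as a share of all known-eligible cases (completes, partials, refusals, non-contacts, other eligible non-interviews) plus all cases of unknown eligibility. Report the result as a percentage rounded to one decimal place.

22.4%

Numerator → 45
Denominator → 50 + 6 + 45 + 44 + 10 + 46 = 201
REF1 = 45 / 201 = 0.2239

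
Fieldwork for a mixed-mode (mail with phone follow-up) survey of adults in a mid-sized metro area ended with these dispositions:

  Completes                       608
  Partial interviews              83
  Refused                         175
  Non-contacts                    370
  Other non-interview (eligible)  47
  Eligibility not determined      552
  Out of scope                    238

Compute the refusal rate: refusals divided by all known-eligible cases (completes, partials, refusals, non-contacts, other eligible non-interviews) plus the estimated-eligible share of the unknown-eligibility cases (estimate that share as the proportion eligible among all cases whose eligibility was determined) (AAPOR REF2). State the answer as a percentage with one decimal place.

Top = 175
Eligible (known) = 608 + 83 + 175 + 370 + 47 = 1283
e = 1283 / (1283 + 238) = 1283 / 1521 = 0.8435
Estimated eligible among unknowns = 0.8435 × 552 = 465.61
Denominator = 1283 + 465.61 = 1748.61
REF2 = 175 / 1748.61 = 0.1001

10.0%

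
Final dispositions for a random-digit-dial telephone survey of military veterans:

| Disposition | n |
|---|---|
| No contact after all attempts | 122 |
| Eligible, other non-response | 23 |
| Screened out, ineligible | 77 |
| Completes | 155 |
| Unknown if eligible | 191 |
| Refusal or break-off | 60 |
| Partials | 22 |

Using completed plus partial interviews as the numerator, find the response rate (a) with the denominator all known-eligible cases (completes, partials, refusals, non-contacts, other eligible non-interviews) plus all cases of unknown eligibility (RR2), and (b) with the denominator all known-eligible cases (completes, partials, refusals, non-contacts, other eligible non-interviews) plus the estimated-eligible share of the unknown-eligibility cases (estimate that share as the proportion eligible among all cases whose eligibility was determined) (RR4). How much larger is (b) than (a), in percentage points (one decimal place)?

Top = 155 + 22 = 177
Denominator = 155 + 22 + 60 + 122 + 23 + 191 = 573
RR2 = 177 / 573 = 0.3089
Determined eligible = 155 + 22 + 60 + 122 + 23 = 382
e = 382 / (382 + 77) = 382 / 459 = 0.8322
Estimated eligible among unknowns = 0.8322 × 191 = 158.95
Denominator = 382 + 158.95 = 540.95
RR4 = 177 / 540.95 = 0.3272
Difference = 32.72 − 30.89 = 1.83 percentage points

1.8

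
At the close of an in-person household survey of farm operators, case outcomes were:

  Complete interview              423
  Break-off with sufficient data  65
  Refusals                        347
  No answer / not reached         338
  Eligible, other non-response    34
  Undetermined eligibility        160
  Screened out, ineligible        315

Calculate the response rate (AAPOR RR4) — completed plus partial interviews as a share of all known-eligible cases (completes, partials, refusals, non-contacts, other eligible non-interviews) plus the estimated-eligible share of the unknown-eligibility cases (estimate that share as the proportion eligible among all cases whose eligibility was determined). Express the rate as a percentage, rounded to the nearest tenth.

36.6%

Numerator: 423 + 65 = 488
Determined eligible: 423 + 65 + 347 + 338 + 34 = 1207
e = 1207 / (1207 + 315) = 1207 / 1522 = 0.7930
Eligible share of unknowns: 0.7930 × 160 = 126.88
Denom: 1207 + 126.88 = 1333.88
RR4 = 488 / 1333.88 = 0.3659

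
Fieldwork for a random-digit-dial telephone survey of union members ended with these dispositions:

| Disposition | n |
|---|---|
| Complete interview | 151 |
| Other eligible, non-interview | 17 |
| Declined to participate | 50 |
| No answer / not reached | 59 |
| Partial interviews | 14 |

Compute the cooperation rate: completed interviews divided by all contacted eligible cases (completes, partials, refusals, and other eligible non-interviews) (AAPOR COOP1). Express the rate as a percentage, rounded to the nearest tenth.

65.1%

Numerator: 151
Denom: 151 + 14 + 50 + 17 = 232
COOP1 = 151 / 232 = 0.6509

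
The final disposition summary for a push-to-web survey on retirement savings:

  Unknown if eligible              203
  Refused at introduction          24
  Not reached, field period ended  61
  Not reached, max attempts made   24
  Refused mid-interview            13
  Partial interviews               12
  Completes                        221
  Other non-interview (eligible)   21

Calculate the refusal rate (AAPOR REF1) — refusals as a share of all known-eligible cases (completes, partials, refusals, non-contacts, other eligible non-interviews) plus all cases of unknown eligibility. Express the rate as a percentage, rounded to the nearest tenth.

Refused = 24 + 13 = 37
Non-contacts = 61 + 24 = 85
Num: 37
Base: 221 + 12 + 37 + 85 + 21 + 203 = 579
REF1 = 37 / 579 = 0.0639

6.4%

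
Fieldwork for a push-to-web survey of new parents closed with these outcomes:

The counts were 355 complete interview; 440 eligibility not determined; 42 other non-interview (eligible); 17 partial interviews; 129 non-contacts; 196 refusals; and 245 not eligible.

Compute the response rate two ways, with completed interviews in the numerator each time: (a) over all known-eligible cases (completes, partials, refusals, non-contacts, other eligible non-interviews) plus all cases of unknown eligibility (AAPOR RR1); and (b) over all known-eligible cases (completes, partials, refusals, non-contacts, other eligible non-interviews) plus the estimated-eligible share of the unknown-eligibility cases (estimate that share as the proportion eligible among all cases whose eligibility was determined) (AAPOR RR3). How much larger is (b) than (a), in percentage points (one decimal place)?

Top → 355
Denom → 355 + 17 + 196 + 129 + 42 + 440 = 1179
RR1 = 355 / 1179 = 0.3011
Known eligible → 355 + 17 + 196 + 129 + 42 = 739
e = 739 / (739 + 245) = 739 / 984 = 0.7510
Eligible share of unknowns → 0.7510 × 440 = 330.44
Denom → 739 + 330.44 = 1069.44
RR3 = 355 / 1069.44 = 0.3319
Difference = 33.19 − 30.11 = 3.08 percentage points

3.1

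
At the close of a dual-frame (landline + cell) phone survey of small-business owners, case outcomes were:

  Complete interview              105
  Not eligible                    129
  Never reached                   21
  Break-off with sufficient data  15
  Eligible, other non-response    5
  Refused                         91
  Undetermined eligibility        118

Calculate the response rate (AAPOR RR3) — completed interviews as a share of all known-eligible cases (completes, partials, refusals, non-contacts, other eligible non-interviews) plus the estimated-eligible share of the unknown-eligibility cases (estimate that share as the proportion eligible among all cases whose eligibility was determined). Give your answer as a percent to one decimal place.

Numerator: 105
Eligible (known): 105 + 15 + 91 + 21 + 5 = 237
e = 237 / (237 + 129) = 237 / 366 = 0.6475
Estimated eligible among unknowns: 0.6475 × 118 = 76.41
Denom: 237 + 76.41 = 313.41
RR3 = 105 / 313.41 = 0.3350

33.5%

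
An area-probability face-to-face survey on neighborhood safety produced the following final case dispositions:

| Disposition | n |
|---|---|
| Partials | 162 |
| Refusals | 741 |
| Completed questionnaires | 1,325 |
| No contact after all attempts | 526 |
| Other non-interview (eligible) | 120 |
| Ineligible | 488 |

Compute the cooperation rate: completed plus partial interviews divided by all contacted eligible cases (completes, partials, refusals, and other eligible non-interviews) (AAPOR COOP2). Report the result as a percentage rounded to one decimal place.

63.3%

Top → 1325 + 162 = 1487
Denominator → 1325 + 162 + 741 + 120 = 2348
COOP2 = 1487 / 2348 = 0.6333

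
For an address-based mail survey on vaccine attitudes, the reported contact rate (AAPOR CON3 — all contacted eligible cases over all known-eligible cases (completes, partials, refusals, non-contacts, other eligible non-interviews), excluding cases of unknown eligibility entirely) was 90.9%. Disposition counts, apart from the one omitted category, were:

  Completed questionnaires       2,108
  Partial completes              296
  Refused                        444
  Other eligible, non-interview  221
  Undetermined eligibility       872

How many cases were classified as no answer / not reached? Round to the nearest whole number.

307

Top: 2108 + 296 + 444 + 221 = 3069
CON3 = 3069 / D = 0.909
D = 3069 / 0.909 = 3376.2
Other denominator terms total 3069
no answer / not reached = 3376.2 − 3069 ≈ 307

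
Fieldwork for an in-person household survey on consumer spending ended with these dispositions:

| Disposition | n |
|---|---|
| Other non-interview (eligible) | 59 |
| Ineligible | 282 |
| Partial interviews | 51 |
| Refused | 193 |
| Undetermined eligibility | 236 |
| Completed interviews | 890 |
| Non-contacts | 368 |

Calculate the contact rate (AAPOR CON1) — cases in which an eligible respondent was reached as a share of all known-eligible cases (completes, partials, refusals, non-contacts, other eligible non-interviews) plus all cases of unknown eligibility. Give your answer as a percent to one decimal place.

66.4%

Num → 890 + 51 + 193 + 59 = 1193
Denom → 890 + 51 + 193 + 368 + 59 + 236 = 1797
CON1 = 1193 / 1797 = 0.6639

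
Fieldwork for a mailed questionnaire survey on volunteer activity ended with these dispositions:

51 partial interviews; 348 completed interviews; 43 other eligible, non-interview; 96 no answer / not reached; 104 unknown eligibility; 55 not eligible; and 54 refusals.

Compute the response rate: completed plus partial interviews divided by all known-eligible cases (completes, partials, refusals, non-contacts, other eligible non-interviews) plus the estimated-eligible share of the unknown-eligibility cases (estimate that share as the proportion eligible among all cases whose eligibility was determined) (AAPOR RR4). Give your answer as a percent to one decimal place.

58.1%

Top → 348 + 51 = 399
Known eligible → 348 + 51 + 54 + 96 + 43 = 592
e = 592 / (592 + 55) = 592 / 647 = 0.9150
e × U → 0.9150 × 104 = 95.16
Denominator → 592 + 95.16 = 687.16
RR4 = 399 / 687.16 = 0.5807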